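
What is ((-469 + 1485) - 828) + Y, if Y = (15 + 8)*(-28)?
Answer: -456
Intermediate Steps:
Y = -644 (Y = 23*(-28) = -644)
((-469 + 1485) - 828) + Y = ((-469 + 1485) - 828) - 644 = (1016 - 828) - 644 = 188 - 644 = -456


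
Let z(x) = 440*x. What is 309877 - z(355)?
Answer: 153677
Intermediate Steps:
309877 - z(355) = 309877 - 440*355 = 309877 - 1*156200 = 309877 - 156200 = 153677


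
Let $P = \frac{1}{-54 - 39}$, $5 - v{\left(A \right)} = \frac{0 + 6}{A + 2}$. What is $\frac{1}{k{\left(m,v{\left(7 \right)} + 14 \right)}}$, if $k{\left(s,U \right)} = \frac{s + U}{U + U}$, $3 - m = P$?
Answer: $\frac{682}{397} \approx 1.7179$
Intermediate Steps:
$v{\left(A \right)} = 5 - \frac{6}{2 + A}$ ($v{\left(A \right)} = 5 - \frac{0 + 6}{A + 2} = 5 - \frac{6}{2 + A}$)
$P = - \frac{1}{93}$ ($P = \frac{1}{-93} = - \frac{1}{93} \approx -0.010753$)
$m = \frac{280}{93}$ ($m = 3 - - \frac{1}{93} = 3 + \frac{1}{93} = \frac{280}{93} \approx 3.0108$)
$k{\left(s,U \right)} = \frac{U + s}{2 U}$
$\frac{1}{k{\left(m,v{\left(7 \right)} + 14 \right)}} = \frac{1}{\frac{1}{2} \frac{1}{\frac{4 + 5 \cdot 7}{2 + 7} + 14} \left(\left(\frac{4 + 5 \cdot 7}{2 + 7} + 14\right) + \frac{280}{93}\right)} = \frac{1}{\frac{1}{2} \frac{1}{\frac{4 + 35}{9} + 14} \left(\left(\frac{4 + 35}{9} + 14\right) + \frac{280}{93}\right)} = \frac{1}{\frac{1}{2} \frac{1}{\frac{1}{9} \cdot 39 + 14} \left(\left(\frac{1}{9} \cdot 39 + 14\right) + \frac{280}{93}\right)} = \frac{1}{\frac{1}{2} \frac{1}{\frac{13}{3} + 14} \left(\left(\frac{13}{3} + 14\right) + \frac{280}{93}\right)} = \frac{1}{\frac{1}{2} \frac{1}{\frac{55}{3}} \left(\frac{55}{3} + \frac{280}{93}\right)} = \frac{1}{\frac{1}{2} \cdot \frac{3}{55} \cdot \frac{1985}{93}} = \frac{1}{\frac{397}{682}} = \frac{682}{397}$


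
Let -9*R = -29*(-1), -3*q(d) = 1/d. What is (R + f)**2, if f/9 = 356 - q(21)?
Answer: 40665948964/3969 ≈ 1.0246e+7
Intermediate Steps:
q(d) = -1/(3*d)
R = -29/9 (R = -(-29)*(-1)/9 = -1/9*29 = -29/9 ≈ -3.2222)
f = 22429/7 (f = 9*(356 - (-1)/(3*21)) = 9*(356 - 1*(-1/63)) = 9*(356 + 1/63) = 9*(22429/63) = 22429/7 ≈ 3204.1)
(R + f)**2 = (-29/9 + 22429/7)**2 = (201658/63)**2 = 40665948964/3969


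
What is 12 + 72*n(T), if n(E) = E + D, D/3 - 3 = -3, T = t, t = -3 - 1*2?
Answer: -348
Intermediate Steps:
t = -5 (t = -3 - 2 = -5)
T = -5
D = 0 (D = 9 + 3*(-3) = 9 - 9 = 0)
n(E) = E (n(E) = E + 0 = E)
12 + 72*n(T) = 12 + 72*(-5) = 12 - 360 = -348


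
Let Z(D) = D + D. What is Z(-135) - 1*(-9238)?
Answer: 8968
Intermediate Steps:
Z(D) = 2*D
Z(-135) - 1*(-9238) = 2*(-135) - 1*(-9238) = -270 + 9238 = 8968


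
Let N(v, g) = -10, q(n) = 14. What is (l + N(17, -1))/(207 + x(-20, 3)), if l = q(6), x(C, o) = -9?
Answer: 2/99 ≈ 0.020202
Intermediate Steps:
l = 14
(l + N(17, -1))/(207 + x(-20, 3)) = (14 - 10)/(207 - 9) = 4/198 = 4*(1/198) = 2/99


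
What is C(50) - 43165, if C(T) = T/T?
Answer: -43164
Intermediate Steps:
C(T) = 1
C(50) - 43165 = 1 - 43165 = -43164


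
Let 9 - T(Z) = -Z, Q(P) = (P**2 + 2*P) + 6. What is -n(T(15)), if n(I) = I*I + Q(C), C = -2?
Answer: -582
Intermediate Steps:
Q(P) = 6 + P**2 + 2*P
T(Z) = 9 + Z (T(Z) = 9 - (-1)*Z = 9 + Z)
n(I) = 6 + I**2 (n(I) = I*I + (6 + (-2)**2 + 2*(-2)) = I**2 + (6 + 4 - 4) = I**2 + 6 = 6 + I**2)
-n(T(15)) = -(6 + (9 + 15)**2) = -(6 + 24**2) = -(6 + 576) = -1*582 = -582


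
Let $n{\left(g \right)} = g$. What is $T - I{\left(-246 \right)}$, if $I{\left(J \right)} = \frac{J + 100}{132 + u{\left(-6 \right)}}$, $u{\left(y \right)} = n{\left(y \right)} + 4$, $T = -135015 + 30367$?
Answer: $- \frac{6802047}{65} \approx -1.0465 \cdot 10^{5}$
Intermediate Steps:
$T = -104648$
$u{\left(y \right)} = 4 + y$ ($u{\left(y \right)} = y + 4 = 4 + y$)
$I{\left(J \right)} = \frac{10}{13} + \frac{J}{130}$ ($I{\left(J \right)} = \frac{J + 100}{132 + \left(4 - 6\right)} = \frac{100 + J}{132 - 2} = \frac{100 + J}{130} = \left(100 + J\right) \frac{1}{130} = \frac{10}{13} + \frac{J}{130}$)
$T - I{\left(-246 \right)} = -104648 - \left(\frac{10}{13} + \frac{1}{130} \left(-246\right)\right) = -104648 - \left(\frac{10}{13} - \frac{123}{65}\right) = -104648 - - \frac{73}{65} = -104648 + \frac{73}{65} = - \frac{6802047}{65}$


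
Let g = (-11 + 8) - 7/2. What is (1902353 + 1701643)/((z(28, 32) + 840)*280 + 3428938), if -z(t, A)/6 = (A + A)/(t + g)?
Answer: 77485914/78671447 ≈ 0.98493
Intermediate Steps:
g = -13/2 (g = -3 - 7*½ = -3 - 7/2 = -13/2 ≈ -6.5000)
z(t, A) = -12*A/(-13/2 + t) (z(t, A) = -6*(A + A)/(t - 13/2) = -6*2*A/(-13/2 + t) = -12*A/(-13/2 + t))
(1902353 + 1701643)/((z(28, 32) + 840)*280 + 3428938) = (1902353 + 1701643)/((-24*32/(-13 + 2*28) + 840)*280 + 3428938) = 3603996/((-24*32/(-13 + 56) + 840)*280 + 3428938) = 3603996/((-24*32/43 + 840)*280 + 3428938) = 3603996/((-24*32*1/43 + 840)*280 + 3428938) = 3603996/((-768/43 + 840)*280 + 3428938) = 3603996/((35352/43)*280 + 3428938) = 3603996/(9898560/43 + 3428938) = 3603996/(157342894/43) = 3603996*(43/157342894) = 77485914/78671447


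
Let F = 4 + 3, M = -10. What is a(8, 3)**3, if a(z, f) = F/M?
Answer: -343/1000 ≈ -0.34300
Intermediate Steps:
F = 7
a(z, f) = -7/10 (a(z, f) = 7/(-10) = 7*(-1/10) = -7/10)
a(8, 3)**3 = (-7/10)**3 = -343/1000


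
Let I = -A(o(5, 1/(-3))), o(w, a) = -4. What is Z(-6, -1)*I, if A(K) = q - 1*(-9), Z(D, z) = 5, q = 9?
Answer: -90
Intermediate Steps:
A(K) = 18 (A(K) = 9 - 1*(-9) = 9 + 9 = 18)
I = -18 (I = -1*18 = -18)
Z(-6, -1)*I = 5*(-18) = -90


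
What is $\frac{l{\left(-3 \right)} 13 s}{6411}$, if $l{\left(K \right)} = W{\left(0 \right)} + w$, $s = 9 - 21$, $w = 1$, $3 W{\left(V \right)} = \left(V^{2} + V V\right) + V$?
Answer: $- \frac{52}{2137} \approx -0.024333$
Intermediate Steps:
$W{\left(V \right)} = \frac{V}{3} + \frac{2 V^{2}}{3}$ ($W{\left(V \right)} = \frac{\left(V^{2} + V V\right) + V}{3} = \frac{\left(V^{2} + V^{2}\right) + V}{3} = \frac{2 V^{2} + V}{3} = \frac{V + 2 V^{2}}{3} = \frac{V}{3} + \frac{2 V^{2}}{3}$)
$s = -12$
$l{\left(K \right)} = 1$ ($l{\left(K \right)} = \frac{1}{3} \cdot 0 \left(1 + 2 \cdot 0\right) + 1 = \frac{1}{3} \cdot 0 \left(1 + 0\right) + 1 = \frac{1}{3} \cdot 0 \cdot 1 + 1 = 0 + 1 = 1$)
$\frac{l{\left(-3 \right)} 13 s}{6411} = \frac{1 \cdot 13 \left(-12\right)}{6411} = 13 \left(-12\right) \frac{1}{6411} = \left(-156\right) \frac{1}{6411} = - \frac{52}{2137}$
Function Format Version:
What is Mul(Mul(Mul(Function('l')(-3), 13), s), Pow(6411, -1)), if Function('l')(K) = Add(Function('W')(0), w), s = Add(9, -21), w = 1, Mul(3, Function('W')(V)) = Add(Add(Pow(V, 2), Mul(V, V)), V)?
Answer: Rational(-52, 2137) ≈ -0.024333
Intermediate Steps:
Function('W')(V) = Add(Mul(Rational(1, 3), V), Mul(Rational(2, 3), Pow(V, 2))) (Function('W')(V) = Mul(Rational(1, 3), Add(Add(Pow(V, 2), Mul(V, V)), V)) = Mul(Rational(1, 3), Add(Add(Pow(V, 2), Pow(V, 2)), V)) = Mul(Rational(1, 3), Add(Mul(2, Pow(V, 2)), V)) = Mul(Rational(1, 3), Add(V, Mul(2, Pow(V, 2)))) = Add(Mul(Rational(1, 3), V), Mul(Rational(2, 3), Pow(V, 2))))
s = -12
Function('l')(K) = 1 (Function('l')(K) = Add(Mul(Rational(1, 3), 0, Add(1, Mul(2, 0))), 1) = Add(Mul(Rational(1, 3), 0, Add(1, 0)), 1) = Add(Mul(Rational(1, 3), 0, 1), 1) = Add(0, 1) = 1)
Mul(Mul(Mul(Function('l')(-3), 13), s), Pow(6411, -1)) = Mul(Mul(Mul(1, 13), -12), Pow(6411, -1)) = Mul(Mul(13, -12), Rational(1, 6411)) = Mul(-156, Rational(1, 6411)) = Rational(-52, 2137)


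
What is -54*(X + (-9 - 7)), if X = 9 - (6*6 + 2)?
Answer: 2430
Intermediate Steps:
X = -29 (X = 9 - (36 + 2) = 9 - 1*38 = 9 - 38 = -29)
-54*(X + (-9 - 7)) = -54*(-29 + (-9 - 7)) = -54*(-29 - 16) = -54*(-45) = 2430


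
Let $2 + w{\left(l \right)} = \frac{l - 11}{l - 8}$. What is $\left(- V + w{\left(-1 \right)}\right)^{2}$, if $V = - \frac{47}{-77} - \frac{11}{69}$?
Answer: $\frac{35259844}{28227969} \approx 1.2491$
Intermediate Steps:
$w{\left(l \right)} = -2 + \frac{-11 + l}{-8 + l}$ ($w{\left(l \right)} = -2 + \frac{l - 11}{l - 8} = -2 + \frac{-11 + l}{-8 + l}$)
$V = \frac{2396}{5313}$ ($V = \left(-47\right) \left(- \frac{1}{77}\right) - \frac{11}{69} = \frac{47}{77} - \frac{11}{69} = \frac{2396}{5313} \approx 0.45097$)
$\left(- V + w{\left(-1 \right)}\right)^{2} = \left(\left(-1\right) \frac{2396}{5313} + \frac{5 - -1}{-8 - 1}\right)^{2} = \left(- \frac{2396}{5313} + \frac{5 + 1}{-9}\right)^{2} = \left(- \frac{2396}{5313} - \frac{2}{3}\right)^{2} = \left(- \frac{5938}{5313}\right)^{2} = \frac{35259844}{28227969}$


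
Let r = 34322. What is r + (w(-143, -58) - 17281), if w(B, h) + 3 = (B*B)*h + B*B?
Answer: -1148555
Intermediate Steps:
w(B, h) = -3 + B**2 + h*B**2 (w(B, h) = -3 + ((B*B)*h + B*B) = -3 + (B**2*h + B**2) = -3 + (h*B**2 + B**2) = -3 + (B**2 + h*B**2) = -3 + B**2 + h*B**2)
r + (w(-143, -58) - 17281) = 34322 + ((-3 + (-143)**2 - 58*(-143)**2) - 17281) = 34322 + ((-3 + 20449 - 58*20449) - 17281) = 34322 + ((-3 + 20449 - 1186042) - 17281) = 34322 + (-1165596 - 17281) = 34322 - 1182877 = -1148555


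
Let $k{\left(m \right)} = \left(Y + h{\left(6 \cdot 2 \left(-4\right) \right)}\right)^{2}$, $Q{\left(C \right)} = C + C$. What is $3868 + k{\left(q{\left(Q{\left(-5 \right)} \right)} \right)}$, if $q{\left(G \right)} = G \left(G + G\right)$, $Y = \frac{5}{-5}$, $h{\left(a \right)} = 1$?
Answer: $3868$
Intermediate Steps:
$Q{\left(C \right)} = 2 C$
$Y = -1$ ($Y = 5 \left(- \frac{1}{5}\right) = -1$)
$q{\left(G \right)} = 2 G^{2}$ ($q{\left(G \right)} = G 2 G = 2 G^{2}$)
$k{\left(m \right)} = 0$ ($k{\left(m \right)} = \left(-1 + 1\right)^{2} = 0^{2} = 0$)
$3868 + k{\left(q{\left(Q{\left(-5 \right)} \right)} \right)} = 3868 + 0 = 3868$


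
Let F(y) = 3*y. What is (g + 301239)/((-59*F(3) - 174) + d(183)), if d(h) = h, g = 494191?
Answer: -397715/261 ≈ -1523.8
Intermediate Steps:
(g + 301239)/((-59*F(3) - 174) + d(183)) = (494191 + 301239)/((-177*3 - 174) + 183) = 795430/((-59*9 - 174) + 183) = 795430/((-531 - 174) + 183) = 795430/(-705 + 183) = 795430/(-522) = 795430*(-1/522) = -397715/261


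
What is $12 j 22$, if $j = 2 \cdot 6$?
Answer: $3168$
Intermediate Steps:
$j = 12$
$12 j 22 = 12 \cdot 12 \cdot 22 = 144 \cdot 22 = 3168$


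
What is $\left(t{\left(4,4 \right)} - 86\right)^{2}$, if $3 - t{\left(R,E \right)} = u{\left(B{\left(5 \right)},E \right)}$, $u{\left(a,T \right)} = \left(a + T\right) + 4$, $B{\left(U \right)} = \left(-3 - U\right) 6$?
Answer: $1849$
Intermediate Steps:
$B{\left(U \right)} = -18 - 6 U$
$u{\left(a,T \right)} = 4 + T + a$ ($u{\left(a,T \right)} = \left(T + a\right) + 4 = 4 + T + a$)
$t{\left(R,E \right)} = 47 - E$ ($t{\left(R,E \right)} = 3 - \left(4 + E - 48\right) = 3 - \left(-44 + E\right) = 47 - E$)
$\left(t{\left(4,4 \right)} - 86\right)^{2} = \left(\left(47 - 4\right) - 86\right)^{2} = \left(43 - 86\right)^{2} = \left(-43\right)^{2} = 1849$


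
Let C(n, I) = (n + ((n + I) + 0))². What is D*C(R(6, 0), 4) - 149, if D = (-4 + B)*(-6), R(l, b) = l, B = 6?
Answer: -3221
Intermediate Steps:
C(n, I) = (I + 2*n)² (C(n, I) = (n + ((I + n) + 0))² = (n + (I + n))² = (I + 2*n)²)
D = -12 (D = (-4 + 6)*(-6) = 2*(-6) = -12)
D*C(R(6, 0), 4) - 149 = -12*(4 + 2*6)² - 149 = -12*(4 + 12)² - 149 = -12*16² - 149 = -12*256 - 149 = -3072 - 149 = -3221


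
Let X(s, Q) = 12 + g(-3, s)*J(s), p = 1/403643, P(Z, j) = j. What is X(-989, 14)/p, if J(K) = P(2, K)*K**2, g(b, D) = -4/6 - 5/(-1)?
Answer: -5076093945551023/3 ≈ -1.6920e+15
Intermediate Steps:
g(b, D) = 13/3 (g(b, D) = -4*1/6 - 5*(-1) = -2/3 + 5 = 13/3)
p = 1/403643 ≈ 2.4774e-6
J(K) = K**3 (J(K) = K*K**2 = K**3)
X(s, Q) = 12 + 13*s**3/3
X(-989, 14)/p = (12 + (13/3)*(-989)**3)/(1/403643) = (12 + (13/3)*(-967361669))*403643 = (12 - 12575701697/3)*403643 = -12575701661/3*403643 = -5076093945551023/3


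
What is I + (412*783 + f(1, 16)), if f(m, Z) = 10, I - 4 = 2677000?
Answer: 2999610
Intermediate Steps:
I = 2677004 (I = 4 + 2677000 = 2677004)
I + (412*783 + f(1, 16)) = 2677004 + (412*783 + 10) = 2677004 + (322596 + 10) = 2677004 + 322606 = 2999610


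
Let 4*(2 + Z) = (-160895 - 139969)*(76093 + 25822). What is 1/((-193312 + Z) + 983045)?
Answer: -1/7664848909 ≈ -1.3047e-10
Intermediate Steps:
Z = -7665638642 (Z = -2 + ((-160895 - 139969)*(76093 + 25822))/4 = -2 + (-300864*101915)/4 = -2 + (¼)*(-30662554560) = -2 - 7665638640 = -7665638642)
1/((-193312 + Z) + 983045) = 1/((-193312 - 7665638642) + 983045) = 1/(-7665831954 + 983045) = 1/(-7664848909) = -1/7664848909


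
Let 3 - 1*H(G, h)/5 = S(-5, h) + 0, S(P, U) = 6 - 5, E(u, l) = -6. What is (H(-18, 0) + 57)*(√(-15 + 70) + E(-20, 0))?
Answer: -402 + 67*√55 ≈ 94.885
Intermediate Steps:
S(P, U) = 1
H(G, h) = 10 (H(G, h) = 15 - 5*(1 + 0) = 15 - 5*1 = 15 - 5 = 10)
(H(-18, 0) + 57)*(√(-15 + 70) + E(-20, 0)) = (10 + 57)*(√(-15 + 70) - 6) = 67*(√55 - 6) = 67*(-6 + √55) = -402 + 67*√55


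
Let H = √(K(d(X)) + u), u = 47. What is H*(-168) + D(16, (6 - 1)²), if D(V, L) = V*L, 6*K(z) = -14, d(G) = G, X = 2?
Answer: 400 - 56*√402 ≈ -722.80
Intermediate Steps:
K(z) = -7/3 (K(z) = (⅙)*(-14) = -7/3)
H = √402/3 (H = √(-7/3 + 47) = √(134/3) = √402/3 ≈ 6.6833)
D(V, L) = L*V
H*(-168) + D(16, (6 - 1)²) = (√402/3)*(-168) + (6 - 1)²*16 = -56*√402 + 5²*16 = -56*√402 + 25*16 = -56*√402 + 400 = 400 - 56*√402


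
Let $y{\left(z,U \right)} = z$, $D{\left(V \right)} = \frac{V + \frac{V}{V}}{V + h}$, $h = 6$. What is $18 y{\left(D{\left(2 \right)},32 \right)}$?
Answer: $\frac{27}{4} \approx 6.75$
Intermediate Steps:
$D{\left(V \right)} = \frac{1 + V}{6 + V}$ ($D{\left(V \right)} = \frac{V + \frac{V}{V}}{V + 6} = \frac{V + 1}{6 + V} = \frac{1 + V}{6 + V}$)
$18 y{\left(D{\left(2 \right)},32 \right)} = 18 \frac{1 + 2}{6 + 2} = 18 \cdot \frac{1}{8} \cdot 3 = 18 \cdot \frac{3}{8} = \frac{27}{4}$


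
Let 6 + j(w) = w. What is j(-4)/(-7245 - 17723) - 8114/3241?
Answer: -101278971/40460644 ≈ -2.5031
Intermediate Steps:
j(w) = -6 + w
j(-4)/(-7245 - 17723) - 8114/3241 = (-6 - 4)/(-7245 - 17723) - 8114/3241 = -10/(-24968) - 8114*1/3241 = -10*(-1/24968) - 8114/3241 = 5/12484 - 8114/3241 = -101278971/40460644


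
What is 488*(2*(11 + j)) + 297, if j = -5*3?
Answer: -3607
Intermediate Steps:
j = -15
488*(2*(11 + j)) + 297 = 488*(2*(11 - 15)) + 297 = 488*(2*(-4)) + 297 = 488*(-8) + 297 = -3904 + 297 = -3607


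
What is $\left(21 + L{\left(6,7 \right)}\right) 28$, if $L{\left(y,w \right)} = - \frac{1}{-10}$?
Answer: $\frac{2954}{5} \approx 590.8$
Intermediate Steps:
$L{\left(y,w \right)} = \frac{1}{10}$ ($L{\left(y,w \right)} = \left(-1\right) \left(- \frac{1}{10}\right) = \frac{1}{10}$)
$\left(21 + L{\left(6,7 \right)}\right) 28 = \left(21 + \frac{1}{10}\right) 28 = \frac{211}{10} \cdot 28 = \frac{2954}{5}$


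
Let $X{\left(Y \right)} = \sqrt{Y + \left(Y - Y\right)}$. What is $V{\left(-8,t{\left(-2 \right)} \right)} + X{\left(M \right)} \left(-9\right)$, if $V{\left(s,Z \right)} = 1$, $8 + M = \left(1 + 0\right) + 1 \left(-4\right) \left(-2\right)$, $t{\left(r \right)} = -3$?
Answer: $-8$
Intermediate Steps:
$M = 1$ ($M = -8 + \left(\left(1 + 0\right) + 1 \left(-4\right) \left(-2\right)\right) = -8 + \left(1 - -8\right) = -8 + \left(1 + 8\right) = -8 + 9 = 1$)
$X{\left(Y \right)} = \sqrt{Y}$ ($X{\left(Y \right)} = \sqrt{Y + 0} = \sqrt{Y}$)
$V{\left(-8,t{\left(-2 \right)} \right)} + X{\left(M \right)} \left(-9\right) = 1 + \sqrt{1} \left(-9\right) = 1 + 1 \left(-9\right) = 1 - 9 = -8$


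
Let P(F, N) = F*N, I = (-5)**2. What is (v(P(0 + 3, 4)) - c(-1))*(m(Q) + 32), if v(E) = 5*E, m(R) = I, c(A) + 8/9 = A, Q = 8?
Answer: 10583/3 ≈ 3527.7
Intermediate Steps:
I = 25
c(A) = -8/9 + A
m(R) = 25
(v(P(0 + 3, 4)) - c(-1))*(m(Q) + 32) = (5*((0 + 3)*4) - (-8/9 - 1))*(25 + 32) = (5*(3*4) - 1*(-17/9))*57 = (5*12 + 17/9)*57 = (60 + 17/9)*57 = (557/9)*57 = 10583/3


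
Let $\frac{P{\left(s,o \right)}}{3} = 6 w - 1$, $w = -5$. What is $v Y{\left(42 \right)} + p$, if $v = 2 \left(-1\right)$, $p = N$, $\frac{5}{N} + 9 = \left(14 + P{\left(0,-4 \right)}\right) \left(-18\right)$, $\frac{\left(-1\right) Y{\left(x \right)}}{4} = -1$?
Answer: $- \frac{11299}{1413} \approx -7.9965$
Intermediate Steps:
$Y{\left(x \right)} = 4$ ($Y{\left(x \right)} = \left(-4\right) \left(-1\right) = 4$)
$P{\left(s,o \right)} = -93$ ($P{\left(s,o \right)} = 3 \left(6 \left(-5\right) - 1\right) = 3 \left(-30 - 1\right) = 3 \left(-31\right) = -93$)
$N = \frac{5}{1413}$ ($N = \frac{5}{-9 + \left(14 - 93\right) \left(-18\right)} = \frac{5}{-9 - -1422} = \frac{5}{-9 + 1422} = \frac{5}{1413} \approx 0.0035386$)
$p = \frac{5}{1413} \approx 0.0035386$
$v = -2$
$v Y{\left(42 \right)} + p = \left(-2\right) 4 + \frac{5}{1413} = -8 + \frac{5}{1413} = - \frac{11299}{1413}$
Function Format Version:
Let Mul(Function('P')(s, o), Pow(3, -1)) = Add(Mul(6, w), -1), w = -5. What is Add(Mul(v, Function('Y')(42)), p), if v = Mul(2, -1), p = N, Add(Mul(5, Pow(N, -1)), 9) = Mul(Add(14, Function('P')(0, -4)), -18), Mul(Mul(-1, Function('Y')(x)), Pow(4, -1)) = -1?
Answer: Rational(-11299, 1413) ≈ -7.9965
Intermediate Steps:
Function('Y')(x) = 4 (Function('Y')(x) = Mul(-4, -1) = 4)
Function('P')(s, o) = -93 (Function('P')(s, o) = Mul(3, Add(Mul(6, -5), -1)) = Mul(3, Add(-30, -1)) = Mul(3, -31) = -93)
N = Rational(5, 1413) (N = Mul(5, Pow(Add(-9, Mul(Add(14, -93), -18)), -1)) = Mul(5, Pow(Add(-9, Mul(-79, -18)), -1)) = Mul(5, Pow(Add(-9, 1422), -1)) = Mul(5, Pow(1413, -1)) = Mul(5, Rational(1, 1413)) = Rational(5, 1413) ≈ 0.0035386)
p = Rational(5, 1413) ≈ 0.0035386
v = -2
Add(Mul(v, Function('Y')(42)), p) = Add(Mul(-2, 4), Rational(5, 1413)) = Add(-8, Rational(5, 1413)) = Rational(-11299, 1413)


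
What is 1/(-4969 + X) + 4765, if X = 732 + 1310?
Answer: 13947154/2927 ≈ 4765.0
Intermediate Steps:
X = 2042
1/(-4969 + X) + 4765 = 1/(-4969 + 2042) + 4765 = 1/(-2927) + 4765 = -1/2927 + 4765 = 13947154/2927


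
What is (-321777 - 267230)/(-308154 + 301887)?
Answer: 589007/6267 ≈ 93.985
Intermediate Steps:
(-321777 - 267230)/(-308154 + 301887) = -589007/(-6267) = -589007*(-1/6267) = 589007/6267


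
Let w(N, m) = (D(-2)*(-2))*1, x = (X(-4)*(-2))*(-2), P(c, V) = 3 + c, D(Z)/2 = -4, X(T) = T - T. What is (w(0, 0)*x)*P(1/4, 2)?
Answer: 0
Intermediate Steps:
X(T) = 0
D(Z) = -8 (D(Z) = 2*(-4) = -8)
x = 0 (x = (0*(-2))*(-2) = 0*(-2) = 0)
w(N, m) = 16 (w(N, m) = -8*(-2)*1 = 16*1 = 16)
(w(0, 0)*x)*P(1/4, 2) = (16*0)*(3 + 1/4) = 0*(3 + ¼) = 0*(13/4) = 0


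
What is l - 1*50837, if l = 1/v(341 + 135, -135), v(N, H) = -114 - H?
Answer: -1067576/21 ≈ -50837.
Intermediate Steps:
l = 1/21 (l = 1/(-114 - 1*(-135)) = 1/(-114 + 135) = 1/21 ≈ 0.047619)
l - 1*50837 = 1/21 - 1*50837 = 1/21 - 50837 = -1067576/21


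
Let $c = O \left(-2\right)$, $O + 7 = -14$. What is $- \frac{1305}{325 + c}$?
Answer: $- \frac{1305}{367} \approx -3.5559$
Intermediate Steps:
$O = -21$ ($O = -7 - 14 = -21$)
$c = 42$ ($c = \left(-21\right) \left(-2\right) = 42$)
$- \frac{1305}{325 + c} = - \frac{1305}{325 + 42} = - \frac{1305}{367}$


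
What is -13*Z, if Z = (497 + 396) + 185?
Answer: -14014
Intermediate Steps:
Z = 1078 (Z = 893 + 185 = 1078)
-13*Z = -13*1078 = -14014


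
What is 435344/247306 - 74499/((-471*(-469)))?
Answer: 12957167427/9104941349 ≈ 1.4231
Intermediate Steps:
435344/247306 - 74499/((-471*(-469))) = 435344*(1/247306) - 74499/220899 = 217672/123653 - 74499*1/220899 = 217672/123653 - 24833/73633 = 12957167427/9104941349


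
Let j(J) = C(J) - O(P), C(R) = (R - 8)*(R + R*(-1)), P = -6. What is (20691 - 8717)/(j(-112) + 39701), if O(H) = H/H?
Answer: 5987/19850 ≈ 0.30161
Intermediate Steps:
O(H) = 1
C(R) = 0 (C(R) = (-8 + R)*(R - R) = (-8 + R)*0 = 0)
j(J) = -1 (j(J) = 0 - 1*1 = 0 - 1 = -1)
(20691 - 8717)/(j(-112) + 39701) = (20691 - 8717)/(-1 + 39701) = 11974/39700 = 11974*(1/39700) = 5987/19850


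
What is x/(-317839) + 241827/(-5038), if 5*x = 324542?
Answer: -385945301861/8006364410 ≈ -48.205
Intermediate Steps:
x = 324542/5 (x = (⅕)*324542 = 324542/5 ≈ 64908.)
x/(-317839) + 241827/(-5038) = (324542/5)/(-317839) + 241827/(-5038) = (324542/5)*(-1/317839) + 241827*(-1/5038) = -324542/1589195 - 241827/5038 = -385945301861/8006364410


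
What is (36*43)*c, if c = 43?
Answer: 66564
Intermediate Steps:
(36*43)*c = (36*43)*43 = 1548*43 = 66564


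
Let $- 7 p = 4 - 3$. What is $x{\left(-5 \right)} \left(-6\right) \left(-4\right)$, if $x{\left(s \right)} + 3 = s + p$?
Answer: $- \frac{1368}{7} \approx -195.43$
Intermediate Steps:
$p = - \frac{1}{7}$ ($p = - \frac{4 - 3}{7} = \left(- \frac{1}{7}\right) 1 = - \frac{1}{7} \approx -0.14286$)
$x{\left(s \right)} = - \frac{22}{7} + s$ ($x{\left(s \right)} = -3 + \left(s - \frac{1}{7}\right) = -3 + \left(- \frac{1}{7} + s\right) = - \frac{22}{7} + s$)
$x{\left(-5 \right)} \left(-6\right) \left(-4\right) = \left(- \frac{22}{7} - 5\right) \left(-6\right) \left(-4\right) = \left(- \frac{57}{7}\right) \left(-6\right) \left(-4\right) = \frac{342}{7} \left(-4\right) = - \frac{1368}{7}$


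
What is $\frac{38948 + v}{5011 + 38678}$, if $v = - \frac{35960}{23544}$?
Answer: $\frac{114619469}{128576727} \approx 0.89145$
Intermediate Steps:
$v = - \frac{4495}{2943}$ ($v = \left(-35960\right) \frac{1}{23544} = - \frac{4495}{2943} \approx -1.5274$)
$\frac{38948 + v}{5011 + 38678} = \frac{38948 - \frac{4495}{2943}}{5011 + 38678} = \frac{114619469}{2943 \cdot 43689} = \frac{114619469}{2943} \cdot \frac{1}{43689} = \frac{114619469}{128576727}$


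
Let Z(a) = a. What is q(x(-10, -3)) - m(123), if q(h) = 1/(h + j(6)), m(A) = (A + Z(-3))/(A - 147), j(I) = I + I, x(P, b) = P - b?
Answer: 26/5 ≈ 5.2000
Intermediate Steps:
j(I) = 2*I
m(A) = (-3 + A)/(-147 + A) (m(A) = (A - 3)/(A - 147) = (-3 + A)/(-147 + A))
q(h) = 1/(12 + h) (q(h) = 1/(h + 2*6) = 1/(h + 12) = 1/(12 + h))
q(x(-10, -3)) - m(123) = 1/(12 + (-10 - 1*(-3))) - (-3 + 123)/(-147 + 123) = 1/(12 + (-10 + 3)) - 120/(-24) = 1/(12 - 7) - (-1)*120/24 = 1/5 - 1*(-5) = ⅕ + 5 = 26/5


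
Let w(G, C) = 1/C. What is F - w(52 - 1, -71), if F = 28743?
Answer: 2040754/71 ≈ 28743.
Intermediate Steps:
F - w(52 - 1, -71) = 28743 - 1/(-71) = 28743 - 1*(-1/71) = 28743 + 1/71 = 2040754/71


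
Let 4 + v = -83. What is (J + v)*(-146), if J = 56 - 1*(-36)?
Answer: -730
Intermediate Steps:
v = -87 (v = -4 - 83 = -87)
J = 92 (J = 56 + 36 = 92)
(J + v)*(-146) = (92 - 87)*(-146) = 5*(-146) = -730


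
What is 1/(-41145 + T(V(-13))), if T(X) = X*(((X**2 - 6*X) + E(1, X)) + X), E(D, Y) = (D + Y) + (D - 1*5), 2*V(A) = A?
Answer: -8/332553 ≈ -2.4056e-5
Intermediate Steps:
V(A) = A/2
E(D, Y) = -5 + Y + 2*D (E(D, Y) = (D + Y) + (D - 5) = (D + Y) + (-5 + D) = -5 + Y + 2*D)
T(X) = X*(-3 + X**2 - 4*X) (T(X) = X*(((X**2 - 6*X) + (-5 + X + 2*1)) + X) = X*(((X**2 - 6*X) + (-5 + X + 2)) + X) = X*(((X**2 - 6*X) + (-3 + X)) + X) = X*((-3 + X**2 - 5*X) + X) = X*(-3 + X**2 - 4*X))
1/(-41145 + T(V(-13))) = 1/(-41145 + ((1/2)*(-13))*(-3 + ((1/2)*(-13))**2 - 2*(-13))) = 1/(-41145 - 13*(-3 + (-13/2)**2 - 4*(-13/2))/2) = 1/(-41145 - 13*(-3 + 169/4 + 26)/2) = 1/(-41145 - 13/2*261/4) = 1/(-41145 - 3393/8) = 1/(-332553/8) = -8/332553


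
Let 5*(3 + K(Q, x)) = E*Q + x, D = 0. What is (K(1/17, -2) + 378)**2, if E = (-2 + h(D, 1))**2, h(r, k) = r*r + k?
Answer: 1013912964/7225 ≈ 1.4033e+5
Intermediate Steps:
h(r, k) = k + r**2 (h(r, k) = r**2 + k = k + r**2)
E = 1 (E = (-2 + (1 + 0**2))**2 = (-2 + (1 + 0))**2 = (-2 + 1)**2 = (-1)**2 = 1)
K(Q, x) = -3 + Q/5 + x/5 (K(Q, x) = -3 + (1*Q + x)/5 = -3 + (Q + x)/5 = -3 + (Q/5 + x/5) = -3 + Q/5 + x/5)
(K(1/17, -2) + 378)**2 = ((-3 + (1/5)/17 + (1/5)*(-2)) + 378)**2 = ((-3 + (1/5)*(1/17) - 2/5) + 378)**2 = ((-3 + 1/85 - 2/5) + 378)**2 = (-288/85 + 378)**2 = (31842/85)**2 = 1013912964/7225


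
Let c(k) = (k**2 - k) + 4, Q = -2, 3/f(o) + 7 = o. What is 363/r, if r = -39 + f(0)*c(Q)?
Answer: -847/101 ≈ -8.3861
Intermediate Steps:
f(o) = 3/(-7 + o)
c(k) = 4 + k**2 - k
r = -303/7 (r = -39 + (3/(-7 + 0))*(4 + (-2)**2 - 1*(-2)) = -39 + (3/(-7))*(4 + 4 + 2) = -39 + (3*(-1/7))*10 = -39 - 3/7*10 = -39 - 30/7 = -303/7 ≈ -43.286)
363/r = 363/(-303/7) = 363*(-7/303) = -847/101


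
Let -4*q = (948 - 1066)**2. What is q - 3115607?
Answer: -3119088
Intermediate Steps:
q = -3481 (q = -(948 - 1066)**2/4 = -1/4*(-118)**2 = -1/4*13924 = -3481)
q - 3115607 = -3481 - 3115607 = -3119088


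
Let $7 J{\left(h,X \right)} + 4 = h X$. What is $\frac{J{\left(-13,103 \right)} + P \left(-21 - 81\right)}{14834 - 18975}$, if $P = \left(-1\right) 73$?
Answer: $- \frac{50779}{28987} \approx -1.7518$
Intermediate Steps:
$P = -73$
$J{\left(h,X \right)} = - \frac{4}{7} + \frac{X h}{7}$ ($J{\left(h,X \right)} = - \frac{4}{7} + \frac{h X}{7} = - \frac{4}{7} + \frac{X h}{7}$)
$\frac{J{\left(-13,103 \right)} + P \left(-21 - 81\right)}{14834 - 18975} = \frac{\left(- \frac{4}{7} + \frac{1}{7} \cdot 103 \left(-13\right)\right) - 73 \left(-21 - 81\right)}{14834 - 18975} = \frac{\left(- \frac{4}{7} - \frac{1339}{7}\right) - -7446}{-4141} = \left(- \frac{1343}{7} + 7446\right) \left(- \frac{1}{4141}\right) = \frac{50779}{7} \left(- \frac{1}{4141}\right) = - \frac{50779}{28987}$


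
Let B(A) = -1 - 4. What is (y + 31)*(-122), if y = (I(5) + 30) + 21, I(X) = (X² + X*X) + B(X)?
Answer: -15494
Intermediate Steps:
B(A) = -5
I(X) = -5 + 2*X² (I(X) = (X² + X*X) - 5 = (X² + X²) - 5 = 2*X² - 5 = -5 + 2*X²)
y = 96 (y = ((-5 + 2*5²) + 30) + 21 = ((-5 + 2*25) + 30) + 21 = ((-5 + 50) + 30) + 21 = (45 + 30) + 21 = 75 + 21 = 96)
(y + 31)*(-122) = (96 + 31)*(-122) = 127*(-122) = -15494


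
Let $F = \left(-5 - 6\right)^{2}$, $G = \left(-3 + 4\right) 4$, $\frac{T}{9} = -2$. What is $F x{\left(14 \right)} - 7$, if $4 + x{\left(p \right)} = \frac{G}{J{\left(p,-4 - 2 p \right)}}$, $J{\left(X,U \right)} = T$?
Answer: $- \frac{4661}{9} \approx -517.89$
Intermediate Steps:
$T = -18$ ($T = 9 \left(-2\right) = -18$)
$J{\left(X,U \right)} = -18$
$G = 4$ ($G = 1 \cdot 4 = 4$)
$F = 121$ ($F = \left(-11\right)^{2} = 121$)
$x{\left(p \right)} = - \frac{38}{9}$ ($x{\left(p \right)} = -4 + \frac{4}{-18} = -4 + 4 \left(- \frac{1}{18}\right) = -4 - \frac{2}{9} = - \frac{38}{9}$)
$F x{\left(14 \right)} - 7 = 121 \left(- \frac{38}{9}\right) - 7 = - \frac{4598}{9} - 7 = - \frac{4661}{9}$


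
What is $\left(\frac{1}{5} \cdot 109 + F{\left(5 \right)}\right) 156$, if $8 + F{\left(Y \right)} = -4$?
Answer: $\frac{7644}{5} \approx 1528.8$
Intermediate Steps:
$F{\left(Y \right)} = -12$ ($F{\left(Y \right)} = -8 - 4 = -12$)
$\left(\frac{1}{5} \cdot 109 + F{\left(5 \right)}\right) 156 = \left(\frac{1}{5} \cdot 109 - 12\right) 156 = \left(\frac{109}{5} - 12\right) 156 = \frac{49}{5} \cdot 156 = \frac{7644}{5}$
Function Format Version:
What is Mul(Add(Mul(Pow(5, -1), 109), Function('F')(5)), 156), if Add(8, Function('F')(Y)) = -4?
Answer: Rational(7644, 5) ≈ 1528.8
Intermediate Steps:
Function('F')(Y) = -12 (Function('F')(Y) = Add(-8, -4) = -12)
Mul(Add(Mul(Pow(5, -1), 109), Function('F')(5)), 156) = Mul(Add(Mul(Pow(5, -1), 109), -12), 156) = Mul(Add(Mul(Rational(1, 5), 109), -12), 156) = Mul(Add(Rational(109, 5), -12), 156) = Mul(Rational(49, 5), 156) = Rational(7644, 5)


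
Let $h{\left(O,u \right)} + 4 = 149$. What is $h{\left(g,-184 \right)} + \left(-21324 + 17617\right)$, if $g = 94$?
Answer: $-3562$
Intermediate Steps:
$h{\left(O,u \right)} = 145$ ($h{\left(O,u \right)} = -4 + 149 = 145$)
$h{\left(g,-184 \right)} + \left(-21324 + 17617\right) = 145 + \left(-21324 + 17617\right) = 145 - 3707 = -3562$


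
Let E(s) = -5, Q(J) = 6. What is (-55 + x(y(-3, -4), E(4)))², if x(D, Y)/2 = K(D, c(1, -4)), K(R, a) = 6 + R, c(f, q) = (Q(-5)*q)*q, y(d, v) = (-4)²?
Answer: 121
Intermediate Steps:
y(d, v) = 16
c(f, q) = 6*q² (c(f, q) = (6*q)*q = 6*q²)
x(D, Y) = 12 + 2*D (x(D, Y) = 2*(6 + D) = 12 + 2*D)
(-55 + x(y(-3, -4), E(4)))² = (-55 + (12 + 2*16))² = (-55 + (12 + 32))² = (-55 + 44)² = (-11)² = 121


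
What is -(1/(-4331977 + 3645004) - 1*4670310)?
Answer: 3208376871631/686973 ≈ 4.6703e+6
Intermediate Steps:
-(1/(-4331977 + 3645004) - 1*4670310) = -(1/(-686973) - 4670310) = -(-1/686973 - 4670310) = -1*(-3208376871631/686973) = 3208376871631/686973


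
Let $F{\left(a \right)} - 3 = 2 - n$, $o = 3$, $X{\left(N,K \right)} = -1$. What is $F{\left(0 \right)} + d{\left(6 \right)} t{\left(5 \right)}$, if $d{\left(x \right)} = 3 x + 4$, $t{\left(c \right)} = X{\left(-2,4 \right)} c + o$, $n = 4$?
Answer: $-43$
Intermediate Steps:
$F{\left(a \right)} = 1$ ($F{\left(a \right)} = 3 + \left(2 - 4\right) = 3 - 2 = 1$)
$t{\left(c \right)} = 3 - c$ ($t{\left(c \right)} = - c + 3 = 3 - c$)
$d{\left(x \right)} = 4 + 3 x$
$F{\left(0 \right)} + d{\left(6 \right)} t{\left(5 \right)} = 1 + \left(4 + 3 \cdot 6\right) \left(3 - 5\right) = 1 + \left(4 + 18\right) \left(3 - 5\right) = 1 + 22 \left(-2\right) = 1 - 44 = -43$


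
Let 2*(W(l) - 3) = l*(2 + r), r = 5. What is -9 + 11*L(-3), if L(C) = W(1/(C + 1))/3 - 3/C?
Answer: 79/12 ≈ 6.5833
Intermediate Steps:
W(l) = 3 + 7*l/2 (W(l) = 3 + (l*(2 + 5))/2 = 3 + (l*7)/2 = 3 + (7*l)/2 = 3 + 7*l/2)
L(C) = 1 - 3/C + 7/(6*(1 + C)) (L(C) = (3 + 7/(2*(C + 1)))/3 - 3/C = (3 + 7/(2*(1 + C)))*(1/3) - 3/C = (1 + 7/(6*(1 + C))) - 3/C = 1 - 3/C + 7/(6*(1 + C)))
-9 + 11*L(-3) = -9 + 11*((-3 + (-3)**2 - 5/6*(-3))/((-3)*(1 - 3))) = -9 + 11*(-1/3*(-3 + 9 + 5/2)/(-2)) = -9 + 11*(-1/3*(-1/2)*17/2) = -9 + 11*(17/12) = -9 + 187/12 = 79/12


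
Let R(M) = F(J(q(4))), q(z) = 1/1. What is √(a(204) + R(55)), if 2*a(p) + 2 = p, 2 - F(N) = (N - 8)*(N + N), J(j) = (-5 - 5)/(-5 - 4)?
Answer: 37*√7/9 ≈ 10.877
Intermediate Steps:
q(z) = 1
J(j) = 10/9 (J(j) = -10/(-9) = -10*(-⅑) = 10/9)
F(N) = 2 - 2*N*(-8 + N) (F(N) = 2 - (N - 8)*(N + N) = 2 - (-8 + N)*2*N = 2 - 2*N*(-8 + N))
a(p) = -1 + p/2
R(M) = 1402/81 (R(M) = 2 - 2*(10/9)² + 16*(10/9) = 2 - 2*100/81 + 160/9 = 2 - 200/81 + 160/9 = 1402/81)
√(a(204) + R(55)) = √((-1 + (½)*204) + 1402/81) = √((-1 + 102) + 1402/81) = √(101 + 1402/81) = √(9583/81) = 37*√7/9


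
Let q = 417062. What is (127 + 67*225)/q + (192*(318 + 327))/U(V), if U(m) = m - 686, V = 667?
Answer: -25824334621/3962089 ≈ -6517.9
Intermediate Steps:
U(m) = -686 + m
(127 + 67*225)/q + (192*(318 + 327))/U(V) = (127 + 67*225)/417062 + (192*(318 + 327))/(-686 + 667) = (127 + 15075)*(1/417062) + (192*645)/(-19) = 15202*(1/417062) + 123840*(-1/19) = 7601/208531 - 123840/19 = -25824334621/3962089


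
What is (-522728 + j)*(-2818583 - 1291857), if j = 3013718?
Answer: -10239064935600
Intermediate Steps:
(-522728 + j)*(-2818583 - 1291857) = (-522728 + 3013718)*(-2818583 - 1291857) = 2490990*(-4110440) = -10239064935600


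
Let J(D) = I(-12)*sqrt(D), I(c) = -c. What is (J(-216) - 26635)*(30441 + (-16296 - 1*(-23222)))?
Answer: -995270045 + 2690424*I*sqrt(6) ≈ -9.9527e+8 + 6.5902e+6*I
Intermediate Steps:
J(D) = 12*sqrt(D) (J(D) = (-1*(-12))*sqrt(D) = 12*sqrt(D))
(J(-216) - 26635)*(30441 + (-16296 - 1*(-23222))) = (12*sqrt(-216) - 26635)*(30441 + (-16296 - 1*(-23222))) = (12*(6*I*sqrt(6)) - 26635)*(30441 + (-16296 + 23222)) = (72*I*sqrt(6) - 26635)*(30441 + 6926) = (-26635 + 72*I*sqrt(6))*37367 = -995270045 + 2690424*I*sqrt(6)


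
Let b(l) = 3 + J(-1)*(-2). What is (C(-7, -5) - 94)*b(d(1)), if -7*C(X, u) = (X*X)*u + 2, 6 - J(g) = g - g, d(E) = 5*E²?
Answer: 3735/7 ≈ 533.57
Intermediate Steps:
J(g) = 6 (J(g) = 6 - (g - g) = 6 - 1*0 = 6 + 0 = 6)
C(X, u) = -2/7 - u*X²/7 (C(X, u) = -((X*X)*u + 2)/7 = -(X²*u + 2)/7 = -(u*X² + 2)/7 = -(2 + u*X²)/7 = -2/7 - u*X²/7)
b(l) = -9 (b(l) = 3 + 6*(-2) = 3 - 12 = -9)
(C(-7, -5) - 94)*b(d(1)) = ((-2/7 - ⅐*(-5)*(-7)²) - 94)*(-9) = ((-2/7 - ⅐*(-5)*49) - 94)*(-9) = ((-2/7 + 35) - 94)*(-9) = (243/7 - 94)*(-9) = -415/7*(-9) = 3735/7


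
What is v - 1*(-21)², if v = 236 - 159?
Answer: -364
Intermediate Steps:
v = 77
v - 1*(-21)² = 77 - 1*(-21)² = 77 - 1*441 = 77 - 441 = -364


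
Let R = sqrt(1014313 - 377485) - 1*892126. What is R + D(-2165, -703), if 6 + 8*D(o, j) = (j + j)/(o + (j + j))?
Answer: -6371568897/7142 + 2*sqrt(159207) ≈ -8.9133e+5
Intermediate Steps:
D(o, j) = -3/4 + j/(4*(o + 2*j)) (D(o, j) = -3/4 + ((j + j)/(o + (j + j)))/8 = -3/4 + ((2*j)/(o + 2*j))/8 = -3/4 + (2*j/(o + 2*j))/8 = -3/4 + j/(4*(o + 2*j)))
R = -892126 + 2*sqrt(159207) (R = sqrt(636828) - 892126 = 2*sqrt(159207) - 892126 = -892126 + 2*sqrt(159207) ≈ -8.9133e+5)
R + D(-2165, -703) = (-892126 + 2*sqrt(159207)) + (-5*(-703) - 3*(-2165))/(4*(-2165 + 2*(-703))) = (-892126 + 2*sqrt(159207)) + (3515 + 6495)/(4*(-2165 - 1406)) = (-892126 + 2*sqrt(159207)) + (1/4)*10010/(-3571) = (-892126 + 2*sqrt(159207)) + (1/4)*(-1/3571)*10010 = (-892126 + 2*sqrt(159207)) - 5005/7142 = -6371568897/7142 + 2*sqrt(159207)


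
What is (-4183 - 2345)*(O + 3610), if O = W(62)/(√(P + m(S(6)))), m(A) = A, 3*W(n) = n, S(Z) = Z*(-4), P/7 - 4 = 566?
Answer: -23566080 - 67456*√3966/1983 ≈ -2.3568e+7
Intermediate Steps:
P = 3990 (P = 28 + 7*566 = 28 + 3962 = 3990)
S(Z) = -4*Z
W(n) = n/3
O = 31*√3966/5949 (O = ((⅓)*62)/(√(3990 - 4*6)) = 62/(3*(√(3990 - 24))) = 62/(3*(√3966)) = 62*(√3966/3966)/3 = 31*√3966/5949 ≈ 0.32817)
(-4183 - 2345)*(O + 3610) = (-4183 - 2345)*(31*√3966/5949 + 3610) = -6528*(3610 + 31*√3966/5949) = -23566080 - 67456*√3966/1983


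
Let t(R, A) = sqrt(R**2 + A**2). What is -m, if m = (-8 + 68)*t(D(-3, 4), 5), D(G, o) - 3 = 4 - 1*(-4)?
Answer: -60*sqrt(146) ≈ -724.98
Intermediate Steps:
D(G, o) = 11 (D(G, o) = 3 + (4 - 1*(-4)) = 3 + (4 + 4) = 3 + 8 = 11)
t(R, A) = sqrt(A**2 + R**2)
m = 60*sqrt(146) (m = (-8 + 68)*sqrt(5**2 + 11**2) = 60*sqrt(25 + 121) = 60*sqrt(146) ≈ 724.98)
-m = -60*sqrt(146)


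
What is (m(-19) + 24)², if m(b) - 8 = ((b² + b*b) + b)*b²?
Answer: 64422054225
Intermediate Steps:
m(b) = 8 + b²*(b + 2*b²) (m(b) = 8 + ((b² + b*b) + b)*b² = 8 + ((b² + b²) + b)*b² = 8 + (2*b² + b)*b² = 8 + (b + 2*b²)*b² = 8 + b²*(b + 2*b²))
(m(-19) + 24)² = ((8 + (-19)³ + 2*(-19)⁴) + 24)² = ((8 - 6859 + 2*130321) + 24)² = ((8 - 6859 + 260642) + 24)² = (253791 + 24)² = 253815² = 64422054225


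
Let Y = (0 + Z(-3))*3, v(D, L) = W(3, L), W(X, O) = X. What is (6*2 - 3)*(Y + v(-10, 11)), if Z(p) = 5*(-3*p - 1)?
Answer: 1107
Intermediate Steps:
v(D, L) = 3
Z(p) = -5 - 15*p (Z(p) = 5*(-1 - 3*p) = -5 - 15*p)
Y = 120 (Y = (0 + (-5 - 15*(-3)))*3 = (0 + (-5 + 45))*3 = (0 + 40)*3 = 40*3 = 120)
(6*2 - 3)*(Y + v(-10, 11)) = (6*2 - 3)*(120 + 3) = (12 - 3)*123 = 9*123 = 1107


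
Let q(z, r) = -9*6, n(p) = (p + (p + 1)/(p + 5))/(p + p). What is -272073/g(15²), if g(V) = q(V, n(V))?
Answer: 90691/18 ≈ 5038.4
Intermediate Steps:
n(p) = (p + (1 + p)/(5 + p))/(2*p) (n(p) = (p + (1 + p)/(5 + p))/((2*p)) = (p + (1 + p)/(5 + p))*(1/(2*p)) = (p + (1 + p)/(5 + p))/(2*p))
q(z, r) = -54
g(V) = -54
-272073/g(15²) = -272073/(-54) = -272073*(-1/54) = 90691/18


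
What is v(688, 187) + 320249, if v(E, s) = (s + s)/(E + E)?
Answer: 220331499/688 ≈ 3.2025e+5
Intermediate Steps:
v(E, s) = s/E (v(E, s) = (2*s)/((2*E)) = (2*s)*(1/(2*E)) = s/E)
v(688, 187) + 320249 = 187/688 + 320249 = 220331499/688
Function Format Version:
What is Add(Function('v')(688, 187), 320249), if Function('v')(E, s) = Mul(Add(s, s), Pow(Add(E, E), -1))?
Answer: Rational(220331499, 688) ≈ 3.2025e+5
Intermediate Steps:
Function('v')(E, s) = Mul(s, Pow(E, -1)) (Function('v')(E, s) = Mul(Mul(2, s), Pow(Mul(2, E), -1)) = Mul(Mul(2, s), Mul(Rational(1, 2), Pow(E, -1))) = Mul(s, Pow(E, -1)))
Add(Function('v')(688, 187), 320249) = Add(Mul(187, Pow(688, -1)), 320249) = Add(Mul(187, Rational(1, 688)), 320249) = Add(Rational(187, 688), 320249) = Rational(220331499, 688)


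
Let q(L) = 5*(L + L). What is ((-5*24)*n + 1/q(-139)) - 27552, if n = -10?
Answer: -36629281/1390 ≈ -26352.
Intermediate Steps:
q(L) = 10*L (q(L) = 5*(2*L) = 10*L)
((-5*24)*n + 1/q(-139)) - 27552 = (-5*24*(-10) + 1/(10*(-139))) - 27552 = (-120*(-10) + 1/(-1390)) - 27552 = (1200 - 1/1390) - 27552 = 1667999/1390 - 27552 = -36629281/1390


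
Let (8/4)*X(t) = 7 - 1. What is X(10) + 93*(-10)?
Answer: -927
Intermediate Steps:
X(t) = 3 (X(t) = (7 - 1)/2 = (½)*6 = 3)
X(10) + 93*(-10) = 3 + 93*(-10) = 3 - 930 = -927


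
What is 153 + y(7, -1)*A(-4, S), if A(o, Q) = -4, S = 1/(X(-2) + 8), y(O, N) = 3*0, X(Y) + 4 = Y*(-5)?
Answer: 153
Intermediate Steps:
X(Y) = -4 - 5*Y (X(Y) = -4 + Y*(-5) = -4 - 5*Y)
y(O, N) = 0
S = 1/14 (S = 1/((-4 - 5*(-2)) + 8) = 1/((-4 + 10) + 8) = 1/(6 + 8) = 1/14 ≈ 0.071429)
153 + y(7, -1)*A(-4, S) = 153 + 0*(-4) = 153 + 0 = 153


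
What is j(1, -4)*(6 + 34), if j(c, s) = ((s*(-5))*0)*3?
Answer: 0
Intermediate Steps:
j(c, s) = 0 (j(c, s) = (-5*s*0)*3 = 0*3 = 0)
j(1, -4)*(6 + 34) = 0*(6 + 34) = 0*40 = 0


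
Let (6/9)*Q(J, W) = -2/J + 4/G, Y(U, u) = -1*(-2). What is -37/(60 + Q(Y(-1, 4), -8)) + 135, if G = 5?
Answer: 80225/597 ≈ 134.38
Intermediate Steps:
Y(U, u) = 2
Q(J, W) = 6/5 - 3/J (Q(J, W) = 3*(-2/J + 4/5)/2 = 3*(4/5 - 2/J)/2 = 6/5 - 3/J)
-37/(60 + Q(Y(-1, 4), -8)) + 135 = -37/(60 + (6/5 - 3/2)) + 135 = -37/(60 - 3/10) + 135 = -37/(597/10) + 135 = (10/597)*(-37) + 135 = -370/597 + 135 = 80225/597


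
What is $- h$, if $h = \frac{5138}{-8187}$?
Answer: $\frac{5138}{8187} \approx 0.62758$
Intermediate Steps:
$h = - \frac{5138}{8187}$ ($h = 5138 \left(- \frac{1}{8187}\right) = - \frac{5138}{8187} \approx -0.62758$)
$- h = \left(-1\right) \left(- \frac{5138}{8187}\right) = \frac{5138}{8187}$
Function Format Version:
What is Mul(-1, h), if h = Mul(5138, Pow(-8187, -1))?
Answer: Rational(5138, 8187) ≈ 0.62758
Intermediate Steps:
h = Rational(-5138, 8187) (h = Mul(5138, Rational(-1, 8187)) = Rational(-5138, 8187) ≈ -0.62758)
Mul(-1, h) = Mul(-1, Rational(-5138, 8187)) = Rational(5138, 8187)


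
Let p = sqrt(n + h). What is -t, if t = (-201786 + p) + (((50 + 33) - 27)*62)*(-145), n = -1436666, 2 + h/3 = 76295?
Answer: 705226 - I*sqrt(1207787) ≈ 7.0523e+5 - 1099.0*I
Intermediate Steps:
h = 228879 (h = -6 + 3*76295 = -6 + 228885 = 228879)
p = I*sqrt(1207787) (p = sqrt(-1436666 + 228879) = sqrt(-1207787) = I*sqrt(1207787) ≈ 1099.0*I)
t = -705226 + I*sqrt(1207787) (t = (-201786 + I*sqrt(1207787)) + (((50 + 33) - 27)*62)*(-145) = (-201786 + I*sqrt(1207787)) + ((83 - 27)*62)*(-145) = (-201786 + I*sqrt(1207787)) + (56*62)*(-145) = (-201786 + I*sqrt(1207787)) + 3472*(-145) = (-201786 + I*sqrt(1207787)) - 503440 = -705226 + I*sqrt(1207787) ≈ -7.0523e+5 + 1099.0*I)
-t = -(-705226 + I*sqrt(1207787)) = 705226 - I*sqrt(1207787)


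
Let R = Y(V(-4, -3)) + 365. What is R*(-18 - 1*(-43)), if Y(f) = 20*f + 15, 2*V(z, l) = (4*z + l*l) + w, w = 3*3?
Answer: 10000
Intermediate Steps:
w = 9
V(z, l) = 9/2 + l**2/2 + 2*z (V(z, l) = ((4*z + l*l) + 9)/2 = ((4*z + l**2) + 9)/2 = ((l**2 + 4*z) + 9)/2 = (9 + l**2 + 4*z)/2 = 9/2 + l**2/2 + 2*z)
Y(f) = 15 + 20*f
R = 400 (R = (15 + 20*(9/2 + (1/2)*(-3)**2 + 2*(-4))) + 365 = (15 + 20*(9/2 + (1/2)*9 - 8)) + 365 = (15 + 20*(9/2 + 9/2 - 8)) + 365 = (15 + 20*1) + 365 = (15 + 20) + 365 = 35 + 365 = 400)
R*(-18 - 1*(-43)) = 400*(-18 - 1*(-43)) = 400*(-18 + 43) = 400*25 = 10000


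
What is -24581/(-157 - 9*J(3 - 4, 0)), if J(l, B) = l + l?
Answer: 24581/139 ≈ 176.84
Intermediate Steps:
J(l, B) = 2*l
-24581/(-157 - 9*J(3 - 4, 0)) = -24581/(-157 - 18*(3 - 4)) = -24581/(-157 - 18*(-1)) = -24581/(-157 - 9*(-2)) = -24581/(-157 + 18) = -24581/(-139) = -24581*(-1/139) = 24581/139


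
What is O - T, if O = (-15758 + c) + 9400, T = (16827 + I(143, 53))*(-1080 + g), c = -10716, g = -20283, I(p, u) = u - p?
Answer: 357535457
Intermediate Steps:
T = -357552531 (T = (16827 + (53 - 1*143))*(-1080 - 20283) = (16827 + (53 - 143))*(-21363) = (16827 - 90)*(-21363) = 16737*(-21363) = -357552531)
O = -17074 (O = (-15758 - 10716) + 9400 = -26474 + 9400 = -17074)
O - T = -17074 - 1*(-357552531) = -17074 + 357552531 = 357535457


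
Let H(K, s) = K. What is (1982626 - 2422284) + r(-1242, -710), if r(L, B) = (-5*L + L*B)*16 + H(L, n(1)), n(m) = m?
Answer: 13767580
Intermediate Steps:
r(L, B) = -79*L + 16*B*L (r(L, B) = (-5*L + L*B)*16 + L = (-5*L + B*L)*16 + L = (-80*L + 16*B*L) + L = -79*L + 16*B*L)
(1982626 - 2422284) + r(-1242, -710) = (1982626 - 2422284) - 1242*(-79 + 16*(-710)) = -439658 - 1242*(-79 - 11360) = -439658 - 1242*(-11439) = -439658 + 14207238 = 13767580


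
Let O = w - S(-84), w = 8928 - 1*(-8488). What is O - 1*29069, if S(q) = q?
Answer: -11569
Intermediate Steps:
w = 17416 (w = 8928 + 8488 = 17416)
O = 17500 (O = 17416 - 1*(-84) = 17416 + 84 = 17500)
O - 1*29069 = 17500 - 1*29069 = 17500 - 29069 = -11569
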